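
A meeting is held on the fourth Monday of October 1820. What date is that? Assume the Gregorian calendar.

October 1, 1820 is a Sunday.
The first Monday is therefore October 2 (1 days later).
The fourth Monday is 2 + 3×7 = October 23.

October 23, 1820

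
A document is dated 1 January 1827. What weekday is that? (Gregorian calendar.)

Doomsday rule: the anchor day for the 1800s is Friday. For year 27: 27÷12 = 2 r 3, and 3÷4 = 0, so 2+3+0 = 5.
Friday + 5 ≡ Wednesday — that's 1827's doomsday.
In January the doomsday date is Jan 3 (1827 is not a leap year).
Jan 1 is 2 days before Jan 3; 2 mod 7 = 2, so Wednesday − 2 = Monday.

Monday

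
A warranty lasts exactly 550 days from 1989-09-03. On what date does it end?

March 7, 1991

+365 (one year) → Sep 3, 1990 (185 left).
Sep has 30 days: +28 → Oct 1, 1990 (157 left).
Oct has 31 days: +31 → Nov 1, 1990 (126 left).
Nov has 30 days: +30 → Dec 1, 1990 (96 left).
Dec has 31 days: +31 → Jan 1, 1991 (65 left).
Jan has 31 days: +31 → Feb 1, 1991 (34 left).
Feb has 28 days: +28 → Mar 1, 1991 (6 left).
+6 → Mar 7, 1991.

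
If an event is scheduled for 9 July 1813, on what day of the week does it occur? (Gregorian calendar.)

Doomsday rule: the anchor day for the 1800s is Friday. For year 13: 13÷12 = 1 r 1, and 1÷4 = 0, so 1+1+0 = 2.
Friday + 2 ≡ Sunday — that's 1813's doomsday.
In July the doomsday date is Jul 11.
Jul 9 is 2 days before Jul 11; 2 mod 7 = 2, so Sunday − 2 = Friday.

Friday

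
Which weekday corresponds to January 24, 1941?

January 1, 1941 is a Wednesday.
Jan 1, 1941 → Jan 24, 1941: 23 days.
Total: 23 days.
23 mod 7 = 2, so Wednesday + 2 = Friday.

Friday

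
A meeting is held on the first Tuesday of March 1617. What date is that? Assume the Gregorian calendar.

March 1, 1617 is a Wednesday.
The first Tuesday is therefore March 7 (6 days later).

March 7, 1617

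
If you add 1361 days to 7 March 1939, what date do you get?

+366 (one year; includes Feb 29, 1940) → Mar 7, 1940 (995 left).
+365 (one year) → Mar 7, 1941 (630 left).
+365 (one year) → Mar 7, 1942 (265 left).
Mar has 31 days: +25 → Apr 1, 1942 (240 left).
Apr has 30 days: +30 → May 1, 1942 (210 left).
May has 31 days: +31 → Jun 1, 1942 (179 left).
Jun has 30 days: +30 → Jul 1, 1942 (149 left).
Jul has 31 days: +31 → Aug 1, 1942 (118 left).
Aug has 31 days: +31 → Sep 1, 1942 (87 left).
Sep has 30 days: +30 → Oct 1, 1942 (57 left).
Oct has 31 days: +31 → Nov 1, 1942 (26 left).
+26 → Nov 27, 1942.

November 27, 1942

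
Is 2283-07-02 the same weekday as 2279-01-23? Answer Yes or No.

From Jan 23, 2279 to Jul 2, 2283 is 1621 days.
1621 mod 7 = 4, so they are different weekdays.
(Jan 23, 2279 is a Thursday; Jul 2, 2283 is a Monday.)

No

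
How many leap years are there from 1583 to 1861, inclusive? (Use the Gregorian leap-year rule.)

68

Multiples of 4 in [1583,1861]: 70.
Of those, multiples of 100: 3 (not leap unless ÷400).
Multiples of 400: 1.
Leap years = 70 − 3 + 1 = 68.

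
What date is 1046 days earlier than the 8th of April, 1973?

May 28, 1970

−365 (one year) → Apr 8, 1972 (681 left).
−366 (one year; includes Feb 29, 1972) → Apr 8, 1971 (315 left).
−8 → Mar 31, 1971 (end of Mar, 31 days; 307 left).
−31 → Feb 28, 1971 (end of Feb, 28 days; 276 left).
−28 → Jan 31, 1971 (end of Jan, 31 days; 248 left).
−31 → Dec 31, 1970 (end of Dec, 31 days; 217 left).
−31 → Nov 30, 1970 (end of Nov, 30 days; 186 left).
−30 → Oct 31, 1970 (end of Oct, 31 days; 156 left).
−31 → Sep 30, 1970 (end of Sep, 30 days; 125 left).
−30 → Aug 31, 1970 (end of Aug, 31 days; 95 left).
−31 → Jul 31, 1970 (end of Jul, 31 days; 64 left).
−31 → Jun 30, 1970 (end of Jun, 30 days; 33 left).
−30 → May 31, 1970 (end of May, 31 days; 3 left).
−3 → May 28, 1970.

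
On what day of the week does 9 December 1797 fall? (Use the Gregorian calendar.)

Saturday

Doomsday rule: the anchor day for the 1700s is Sunday. For year 97: 97÷12 = 8 r 1, and 1÷4 = 0, so 8+1+0 = 9.
Sunday + 9 ≡ Tuesday — that's 1797's doomsday.
In December the doomsday date is Dec 12.
Dec 9 is 3 days before Dec 12; 3 mod 7 = 3, so Tuesday − 3 = Saturday.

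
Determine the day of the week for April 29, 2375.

Tuesday

Doomsday rule: the anchor day for the 2300s is Wednesday. For year 75: 75÷12 = 6 r 3, and 3÷4 = 0, so 6+3+0 = 9.
Wednesday + 9 ≡ Friday — that's 2375's doomsday.
In April the doomsday date is Apr 4.
Apr 29 is 25 days after Apr 4; 25 mod 7 = 4, so Friday + 4 = Tuesday.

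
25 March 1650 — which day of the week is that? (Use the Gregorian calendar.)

Friday

Doomsday rule: the anchor day for the 1600s is Tuesday. For year 50: 50÷12 = 4 r 2, and 2÷4 = 0, so 4+2+0 = 6.
Tuesday + 6 ≡ Monday — that's 1650's doomsday.
In March the doomsday date is Mar 14.
Mar 25 is 11 days after Mar 14; 11 mod 7 = 4, so Monday + 4 = Friday.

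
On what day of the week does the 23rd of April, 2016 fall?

January 1, 2016 is a Friday.
Jan 1, 2016 → Feb 1, 2016: 31 days (January has 31).
Feb 1, 2016 → Mar 1, 2016: 29 days (February has 29).
Mar 1, 2016 → Apr 1, 2016: 31 days (March has 31).
Apr 1, 2016 → Apr 23, 2016: 22 days.
Total: 113 days.
113 mod 7 = 1, so Friday + 1 = Saturday.

Saturday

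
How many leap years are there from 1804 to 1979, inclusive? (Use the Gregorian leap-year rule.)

43

Multiples of 4 in [1804,1979]: 44.
Of those, multiples of 100: 1 (not leap unless ÷400).
Multiples of 400: 0.
Leap years = 44 − 1 + 0 = 43.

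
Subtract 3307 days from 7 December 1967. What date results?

November 17, 1958

−365 (one year) → Dec 7, 1966 (2942 left).
−365 (one year) → Dec 7, 1965 (2577 left).
−365 (one year) → Dec 7, 1964 (2212 left).
−366 (one year; includes Feb 29, 1964) → Dec 7, 1963 (1846 left).
−365 (one year) → Dec 7, 1962 (1481 left).
−365 (one year) → Dec 7, 1961 (1116 left).
−365 (one year) → Dec 7, 1960 (751 left).
−366 (one year; includes Feb 29, 1960) → Dec 7, 1959 (385 left).
−7 → Nov 30, 1959 (end of Nov, 30 days; 378 left).
−30 → Oct 31, 1959 (end of Oct, 31 days; 348 left).
−31 → Sep 30, 1959 (end of Sep, 30 days; 317 left).
−30 → Aug 31, 1959 (end of Aug, 31 days; 287 left).
−31 → Jul 31, 1959 (end of Jul, 31 days; 256 left).
−31 → Jun 30, 1959 (end of Jun, 30 days; 225 left).
−30 → May 31, 1959 (end of May, 31 days; 195 left).
−31 → Apr 30, 1959 (end of Apr, 30 days; 164 left).
−30 → Mar 31, 1959 (end of Mar, 31 days; 134 left).
−31 → Feb 28, 1959 (end of Feb, 28 days; 103 left).
−28 → Jan 31, 1959 (end of Jan, 31 days; 75 left).
−31 → Dec 31, 1958 (end of Dec, 31 days; 44 left).
−31 → Nov 30, 1958 (end of Nov, 30 days; 13 left).
−13 → Nov 17, 1958.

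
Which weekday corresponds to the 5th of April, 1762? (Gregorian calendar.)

Monday

Doomsday rule: the anchor day for the 1700s is Sunday. For year 62: 62÷12 = 5 r 2, and 2÷4 = 0, so 5+2+0 = 7.
Sunday + 7 ≡ Sunday — that's 1762's doomsday.
In April the doomsday date is Apr 4.
Apr 5 is 1 day after Apr 4; 1 mod 7 = 1, so Sunday + 1 = Monday.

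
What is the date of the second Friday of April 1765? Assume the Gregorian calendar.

April 1, 1765 is a Monday.
The first Friday is therefore April 5 (4 days later).
The second Friday is 5 + 1×7 = April 12.

April 12, 1765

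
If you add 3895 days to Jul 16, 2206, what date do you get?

+365 (one year) → Jul 16, 2207 (3530 left).
+366 (one year; includes Feb 29, 2208) → Jul 16, 2208 (3164 left).
+365 (one year) → Jul 16, 2209 (2799 left).
+365 (one year) → Jul 16, 2210 (2434 left).
+365 (one year) → Jul 16, 2211 (2069 left).
+366 (one year; includes Feb 29, 2212) → Jul 16, 2212 (1703 left).
+365 (one year) → Jul 16, 2213 (1338 left).
+365 (one year) → Jul 16, 2214 (973 left).
+365 (one year) → Jul 16, 2215 (608 left).
+366 (one year; includes Feb 29, 2216) → Jul 16, 2216 (242 left).
Jul has 31 days: +16 → Aug 1, 2216 (226 left).
Aug has 31 days: +31 → Sep 1, 2216 (195 left).
Sep has 30 days: +30 → Oct 1, 2216 (165 left).
Oct has 31 days: +31 → Nov 1, 2216 (134 left).
Nov has 30 days: +30 → Dec 1, 2216 (104 left).
Dec has 31 days: +31 → Jan 1, 2217 (73 left).
Jan has 31 days: +31 → Feb 1, 2217 (42 left).
Feb has 28 days: +28 → Mar 1, 2217 (14 left).
+14 → Mar 15, 2217.

March 15, 2217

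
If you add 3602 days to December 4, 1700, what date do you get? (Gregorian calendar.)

+365 (one year) → Dec 4, 1701 (3237 left).
+365 (one year) → Dec 4, 1702 (2872 left).
+365 (one year) → Dec 4, 1703 (2507 left).
+366 (one year; includes Feb 29, 1704) → Dec 4, 1704 (2141 left).
+365 (one year) → Dec 4, 1705 (1776 left).
+365 (one year) → Dec 4, 1706 (1411 left).
+365 (one year) → Dec 4, 1707 (1046 left).
+366 (one year; includes Feb 29, 1708) → Dec 4, 1708 (680 left).
+365 (one year) → Dec 4, 1709 (315 left).
Dec has 31 days: +28 → Jan 1, 1710 (287 left).
Jan has 31 days: +31 → Feb 1, 1710 (256 left).
Feb has 28 days: +28 → Mar 1, 1710 (228 left).
Mar has 31 days: +31 → Apr 1, 1710 (197 left).
Apr has 30 days: +30 → May 1, 1710 (167 left).
May has 31 days: +31 → Jun 1, 1710 (136 left).
Jun has 30 days: +30 → Jul 1, 1710 (106 left).
Jul has 31 days: +31 → Aug 1, 1710 (75 left).
Aug has 31 days: +31 → Sep 1, 1710 (44 left).
Sep has 30 days: +30 → Oct 1, 1710 (14 left).
+14 → Oct 15, 1710.

October 15, 1710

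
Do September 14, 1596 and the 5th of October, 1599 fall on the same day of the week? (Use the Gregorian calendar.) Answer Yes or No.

From Sep 14, 1596 to Oct 5, 1599 is 1116 days.
1116 mod 7 = 3, so they are different weekdays.
(Sep 14, 1596 is a Saturday; Oct 5, 1599 is a Tuesday.)

No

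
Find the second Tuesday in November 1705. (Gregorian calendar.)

November 1, 1705 is a Sunday.
The first Tuesday is therefore November 3 (2 days later).
The second Tuesday is 3 + 1×7 = November 10.

November 10, 1705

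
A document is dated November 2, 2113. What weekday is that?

January 1, 2113 is a Sunday.
Jan 1, 2113 → Feb 1, 2113: 31 days (January has 31).
Feb 1, 2113 → Mar 1, 2113: 28 days (February has 28).
Mar 1, 2113 → Apr 1, 2113: 31 days (March has 31).
Apr 1, 2113 → May 1, 2113: 30 days (April has 30).
May 1, 2113 → Jun 1, 2113: 31 days (May has 31).
Jun 1, 2113 → Jul 1, 2113: 30 days (June has 30).
Jul 1, 2113 → Aug 1, 2113: 31 days (July has 31).
Aug 1, 2113 → Sep 1, 2113: 31 days (August has 31).
Sep 1, 2113 → Oct 1, 2113: 30 days (September has 30).
Oct 1, 2113 → Nov 1, 2113: 31 days (October has 31).
Nov 1, 2113 → Nov 2, 2113: 1 days.
Total: 305 days.
305 mod 7 = 4, so Sunday + 4 = Thursday.

Thursday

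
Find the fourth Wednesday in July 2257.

July 22, 2257

July 1, 2257 is a Wednesday.
The first Wednesday is therefore July 1 (same day).
The fourth Wednesday is 1 + 3×7 = July 22.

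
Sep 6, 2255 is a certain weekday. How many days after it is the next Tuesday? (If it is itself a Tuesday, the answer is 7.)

5

Sep 6, 2255 is a Thursday.
From Thursday to the next Tuesday is 5 days.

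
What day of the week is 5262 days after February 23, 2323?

Wednesday

Feb 23, 2323 is a Friday.
5262 mod 7 = 5, so 5262 days after a Friday is Friday + 5 = Wednesday.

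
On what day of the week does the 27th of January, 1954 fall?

Doomsday rule: the anchor day for the 1900s is Wednesday. For year 54: 54÷12 = 4 r 6, and 6÷4 = 1, so 4+6+1 = 11.
Wednesday + 11 ≡ Sunday — that's 1954's doomsday.
In January the doomsday date is Jan 3 (1954 is not a leap year).
Jan 27 is 24 days after Jan 3; 24 mod 7 = 3, so Sunday + 3 = Wednesday.

Wednesday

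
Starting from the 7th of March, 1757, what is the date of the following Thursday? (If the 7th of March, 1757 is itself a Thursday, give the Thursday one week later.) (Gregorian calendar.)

Mar 7, 1757 is a Monday.
From Monday to the next Thursday is 3 days.
Mar 7, 1757 + 3 = Mar 10, 1757.

March 10, 1757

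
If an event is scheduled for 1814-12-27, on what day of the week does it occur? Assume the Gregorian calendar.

Tuesday

Doomsday rule: the anchor day for the 1800s is Friday. For year 14: 14÷12 = 1 r 2, and 2÷4 = 0, so 1+2+0 = 3.
Friday + 3 ≡ Monday — that's 1814's doomsday.
In December the doomsday date is Dec 12.
Dec 27 is 15 days after Dec 12; 15 mod 7 = 1, so Monday + 1 = Tuesday.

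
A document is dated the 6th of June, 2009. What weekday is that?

January 1, 2009 is a Thursday.
Jan 1, 2009 → Feb 1, 2009: 31 days (January has 31).
Feb 1, 2009 → Mar 1, 2009: 28 days (February has 28).
Mar 1, 2009 → Apr 1, 2009: 31 days (March has 31).
Apr 1, 2009 → May 1, 2009: 30 days (April has 30).
May 1, 2009 → Jun 1, 2009: 31 days (May has 31).
Jun 1, 2009 → Jun 6, 2009: 5 days.
Total: 156 days.
156 mod 7 = 2, so Thursday + 2 = Saturday.

Saturday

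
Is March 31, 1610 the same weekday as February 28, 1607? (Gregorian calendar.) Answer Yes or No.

From Feb 28, 1607 to Mar 31, 1610 is 1127 days.
1127 mod 7 = 0, so they are the same weekday.
(Feb 28, 1607 is a Wednesday; Mar 31, 1610 is a Wednesday.)

Yes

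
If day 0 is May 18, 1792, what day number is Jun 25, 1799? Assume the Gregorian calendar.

2594

May 18, 1792 → May 18, 1793: 365 days.
May 18, 1793 → May 18, 1794: 365 days.
May 18, 1794 → May 18, 1795: 365 days.
May 18, 1795 → May 18, 1796: 366 days (Feb 29, 1796 is in that span).
May 18, 1796 → May 18, 1797: 365 days.
May 18, 1797 → May 18, 1798: 365 days.
May 18, 1798 → May 18, 1799: 365 days.
May 18, 1799 → Jun 18, 1799: 31 days (May has 31).
Jun 18, 1799 → Jun 25, 1799: 7 days.
Total: 2594 days.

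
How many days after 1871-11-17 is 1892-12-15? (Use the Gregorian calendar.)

Nov 17, 1871 → Nov 17, 1872: 366 days (Feb 29, 1872 is in that span).
Nov 17, 1872 → Nov 17, 1873: 365 days.
Nov 17, 1873 → Nov 17, 1874: 365 days.
Nov 17, 1874 → Nov 17, 1875: 365 days.
Nov 17, 1875 → Nov 17, 1876: 366 days (Feb 29, 1876 is in that span).
Nov 17, 1876 → Nov 17, 1877: 365 days.
Nov 17, 1877 → Nov 17, 1878: 365 days.
Nov 17, 1878 → Nov 17, 1879: 365 days.
Nov 17, 1879 → Nov 17, 1880: 366 days (Feb 29, 1880 is in that span).
Nov 17, 1880 → Nov 17, 1881: 365 days.
Nov 17, 1881 → Nov 17, 1882: 365 days.
Nov 17, 1882 → Nov 17, 1883: 365 days.
Nov 17, 1883 → Nov 17, 1884: 366 days (Feb 29, 1884 is in that span).
Nov 17, 1884 → Nov 17, 1885: 365 days.
Nov 17, 1885 → Nov 17, 1886: 365 days.
Nov 17, 1886 → Nov 17, 1887: 365 days.
Nov 17, 1887 → Nov 17, 1888: 366 days (Feb 29, 1888 is in that span).
Nov 17, 1888 → Nov 17, 1889: 365 days.
Nov 17, 1889 → Nov 17, 1890: 365 days.
Nov 17, 1890 → Nov 17, 1891: 365 days.
Nov 17, 1891 → Dec 17, 1891: 30 days (November has 30).
Dec 17, 1891 → Jan 17, 1892: 31 days (December has 31).
Jan 17, 1892 → Feb 17, 1892: 31 days (January has 31).
Feb 17, 1892 → Mar 17, 1892: 29 days (February has 29).
Mar 17, 1892 → Apr 17, 1892: 31 days (March has 31).
Apr 17, 1892 → May 17, 1892: 30 days (April has 30).
May 17, 1892 → Jun 17, 1892: 31 days (May has 31).
Jun 17, 1892 → Jul 17, 1892: 30 days (June has 30).
Jul 17, 1892 → Aug 17, 1892: 31 days (July has 31).
Aug 17, 1892 → Sep 17, 1892: 31 days (August has 31).
Sep 17, 1892 → Oct 17, 1892: 30 days (September has 30).
Oct 17, 1892 → Nov 17, 1892: 31 days (October has 31).
Nov 17, 1892 → Dec 15, 1892: 28 days.
Total: 7699 days.

7699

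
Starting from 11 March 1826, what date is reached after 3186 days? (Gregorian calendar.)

+365 (one year) → Mar 11, 1827 (2821 left).
+366 (one year; includes Feb 29, 1828) → Mar 11, 1828 (2455 left).
+365 (one year) → Mar 11, 1829 (2090 left).
+365 (one year) → Mar 11, 1830 (1725 left).
+365 (one year) → Mar 11, 1831 (1360 left).
+366 (one year; includes Feb 29, 1832) → Mar 11, 1832 (994 left).
+365 (one year) → Mar 11, 1833 (629 left).
+365 (one year) → Mar 11, 1834 (264 left).
Mar has 31 days: +21 → Apr 1, 1834 (243 left).
Apr has 30 days: +30 → May 1, 1834 (213 left).
May has 31 days: +31 → Jun 1, 1834 (182 left).
Jun has 30 days: +30 → Jul 1, 1834 (152 left).
Jul has 31 days: +31 → Aug 1, 1834 (121 left).
Aug has 31 days: +31 → Sep 1, 1834 (90 left).
Sep has 30 days: +30 → Oct 1, 1834 (60 left).
Oct has 31 days: +31 → Nov 1, 1834 (29 left).
+29 → Nov 30, 1834.

November 30, 1834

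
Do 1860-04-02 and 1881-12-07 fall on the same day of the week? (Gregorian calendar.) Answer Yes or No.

From Apr 2, 1860 to Dec 7, 1881 is 7919 days.
7919 mod 7 = 2, so they are different weekdays.
(Apr 2, 1860 is a Monday; Dec 7, 1881 is a Wednesday.)

No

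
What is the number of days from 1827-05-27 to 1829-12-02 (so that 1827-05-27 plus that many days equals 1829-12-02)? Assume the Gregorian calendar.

920

May 27, 1827 → May 27, 1828: 366 days (Feb 29, 1828 is in that span).
May 27, 1828 → May 27, 1829: 365 days.
May 27, 1829 → Jun 27, 1829: 31 days (May has 31).
Jun 27, 1829 → Jul 27, 1829: 30 days (June has 30).
Jul 27, 1829 → Aug 27, 1829: 31 days (July has 31).
Aug 27, 1829 → Sep 27, 1829: 31 days (August has 31).
Sep 27, 1829 → Oct 27, 1829: 30 days (September has 30).
Oct 27, 1829 → Nov 27, 1829: 31 days (October has 31).
Nov 27, 1829 → Dec 2, 1829: 5 days.
Total: 920 days.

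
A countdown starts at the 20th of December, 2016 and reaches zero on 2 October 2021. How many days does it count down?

1747

Dec 20, 2016 → Dec 20, 2017: 365 days.
Dec 20, 2017 → Dec 20, 2018: 365 days.
Dec 20, 2018 → Dec 20, 2019: 365 days.
Dec 20, 2019 → Dec 20, 2020: 366 days (Feb 29, 2020 is in that span).
Dec 20, 2020 → Jan 20, 2021: 31 days (December has 31).
Jan 20, 2021 → Feb 20, 2021: 31 days (January has 31).
Feb 20, 2021 → Mar 20, 2021: 28 days (February has 28).
Mar 20, 2021 → Apr 20, 2021: 31 days (March has 31).
Apr 20, 2021 → May 20, 2021: 30 days (April has 30).
May 20, 2021 → Jun 20, 2021: 31 days (May has 31).
Jun 20, 2021 → Jul 20, 2021: 30 days (June has 30).
Jul 20, 2021 → Aug 20, 2021: 31 days (July has 31).
Aug 20, 2021 → Sep 20, 2021: 31 days (August has 31).
Sep 20, 2021 → Oct 2, 2021: 12 days.
Total: 1747 days.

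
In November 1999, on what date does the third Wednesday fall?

November 1, 1999 is a Monday.
The first Wednesday is therefore November 3 (2 days later).
The third Wednesday is 3 + 2×7 = November 17.

November 17, 1999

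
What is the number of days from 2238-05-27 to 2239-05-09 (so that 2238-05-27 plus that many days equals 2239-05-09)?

347

May 27, 2238 → Jun 27, 2238: 31 days (May has 31).
Jun 27, 2238 → Jul 27, 2238: 30 days (June has 30).
Jul 27, 2238 → Aug 27, 2238: 31 days (July has 31).
Aug 27, 2238 → Sep 27, 2238: 31 days (August has 31).
Sep 27, 2238 → Oct 27, 2238: 30 days (September has 30).
Oct 27, 2238 → Nov 27, 2238: 31 days (October has 31).
Nov 27, 2238 → Dec 27, 2238: 30 days (November has 30).
Dec 27, 2238 → Jan 27, 2239: 31 days (December has 31).
Jan 27, 2239 → Feb 27, 2239: 31 days (January has 31).
Feb 27, 2239 → Mar 27, 2239: 28 days (February has 28).
Mar 27, 2239 → Apr 27, 2239: 31 days (March has 31).
Apr 27, 2239 → May 9, 2239: 12 days.
Total: 347 days.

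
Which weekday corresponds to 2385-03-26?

Tuesday

Doomsday rule: the anchor day for the 2300s is Wednesday. For year 85: 85÷12 = 7 r 1, and 1÷4 = 0, so 7+1+0 = 8.
Wednesday + 8 ≡ Thursday — that's 2385's doomsday.
In March the doomsday date is Mar 14.
Mar 26 is 12 days after Mar 14; 12 mod 7 = 5, so Thursday + 5 = Tuesday.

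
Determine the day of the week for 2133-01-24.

Doomsday rule: the anchor day for the 2100s is Sunday. For year 33: 33÷12 = 2 r 9, and 9÷4 = 2, so 2+9+2 = 13.
Sunday + 13 ≡ Saturday — that's 2133's doomsday.
In January the doomsday date is Jan 3 (2133 is not a leap year).
Jan 24 is 21 days after Jan 3; 21 mod 7 = 0, so Saturday + 0 = Saturday.

Saturday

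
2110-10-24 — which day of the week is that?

Friday

Doomsday rule: the anchor day for the 2100s is Sunday. For year 10: 10÷12 = 0 r 10, and 10÷4 = 2, so 0+10+2 = 12.
Sunday + 12 ≡ Friday — that's 2110's doomsday.
In October the doomsday date is Oct 10.
Oct 24 is 14 days after Oct 10; 14 mod 7 = 0, so Friday + 0 = Friday.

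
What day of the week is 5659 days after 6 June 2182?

First find the weekday of Jun 6, 2182. Doomsday rule: the anchor day for the 2100s is Sunday. For year 82: 82÷12 = 6 r 10, and 10÷4 = 2, so 6+10+2 = 18.
Sunday + 18 ≡ Thursday — that's 2182's doomsday.
In June the doomsday date is Jun 6.
Jun 6 is the doomsday itself: Thursday.
5659 mod 7 = 3, so 5659 days after a Thursday is Thursday + 3 = Sunday.

Sunday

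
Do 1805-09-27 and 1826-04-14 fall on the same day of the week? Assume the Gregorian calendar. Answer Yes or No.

Yes

From Sep 27, 1805 to Apr 14, 1826 is 7504 days.
7504 mod 7 = 0, so they are the same weekday.
(Sep 27, 1805 is a Friday; Apr 14, 1826 is a Friday.)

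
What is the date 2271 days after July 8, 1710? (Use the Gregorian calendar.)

September 25, 1716

+365 (one year) → Jul 8, 1711 (1906 left).
+366 (one year; includes Feb 29, 1712) → Jul 8, 1712 (1540 left).
+365 (one year) → Jul 8, 1713 (1175 left).
+365 (one year) → Jul 8, 1714 (810 left).
+365 (one year) → Jul 8, 1715 (445 left).
+366 (one year; includes Feb 29, 1716) → Jul 8, 1716 (79 left).
Jul has 31 days: +24 → Aug 1, 1716 (55 left).
Aug has 31 days: +31 → Sep 1, 1716 (24 left).
+24 → Sep 25, 1716.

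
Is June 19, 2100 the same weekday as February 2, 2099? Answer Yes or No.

From Feb 2, 2099 to Jun 19, 2100 is 502 days.
502 mod 7 = 5, so they are different weekdays.
(Feb 2, 2099 is a Monday; Jun 19, 2100 is a Saturday.)

No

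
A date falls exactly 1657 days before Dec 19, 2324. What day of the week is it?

Dec 19, 2324 is a Friday.
1657 mod 7 = 5, so 1657 days before a Friday is Friday − 5 = Sunday.

Sunday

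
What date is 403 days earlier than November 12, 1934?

−365 (one year) → Nov 12, 1933 (38 left).
−12 → Oct 31, 1933 (end of Oct, 31 days; 26 left).
−26 → Oct 5, 1933.

October 5, 1933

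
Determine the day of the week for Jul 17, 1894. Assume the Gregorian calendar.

January 1, 1894 is a Monday.
Jan 1, 1894 → Feb 1, 1894: 31 days (January has 31).
Feb 1, 1894 → Mar 1, 1894: 28 days (February has 28).
Mar 1, 1894 → Apr 1, 1894: 31 days (March has 31).
Apr 1, 1894 → May 1, 1894: 30 days (April has 30).
May 1, 1894 → Jun 1, 1894: 31 days (May has 31).
Jun 1, 1894 → Jul 1, 1894: 30 days (June has 30).
Jul 1, 1894 → Jul 17, 1894: 16 days.
Total: 197 days.
197 mod 7 = 1, so Monday + 1 = Tuesday.

Tuesday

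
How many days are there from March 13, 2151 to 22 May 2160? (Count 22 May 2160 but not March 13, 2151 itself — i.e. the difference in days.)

Mar 13, 2151 → Mar 13, 2152: 366 days (Feb 29, 2152 is in that span).
Mar 13, 2152 → Mar 13, 2153: 365 days.
Mar 13, 2153 → Mar 13, 2154: 365 days.
Mar 13, 2154 → Mar 13, 2155: 365 days.
Mar 13, 2155 → Mar 13, 2156: 366 days (Feb 29, 2156 is in that span).
Mar 13, 2156 → Mar 13, 2157: 365 days.
Mar 13, 2157 → Mar 13, 2158: 365 days.
Mar 13, 2158 → Mar 13, 2159: 365 days.
Mar 13, 2159 → Mar 13, 2160: 366 days (Feb 29, 2160 is in that span).
Mar 13, 2160 → Apr 13, 2160: 31 days (March has 31).
Apr 13, 2160 → May 13, 2160: 30 days (April has 30).
May 13, 2160 → May 22, 2160: 9 days.
Total: 3358 days.

3358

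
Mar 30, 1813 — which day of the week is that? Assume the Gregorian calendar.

Doomsday rule: the anchor day for the 1800s is Friday. For year 13: 13÷12 = 1 r 1, and 1÷4 = 0, so 1+1+0 = 2.
Friday + 2 ≡ Sunday — that's 1813's doomsday.
In March the doomsday date is Mar 14.
Mar 30 is 16 days after Mar 14; 16 mod 7 = 2, so Sunday + 2 = Tuesday.

Tuesday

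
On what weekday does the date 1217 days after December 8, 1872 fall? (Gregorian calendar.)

Saturday

Dec 8, 1872 is a Sunday.
1217 mod 7 = 6, so 1217 days after a Sunday is Sunday + 6 = Saturday.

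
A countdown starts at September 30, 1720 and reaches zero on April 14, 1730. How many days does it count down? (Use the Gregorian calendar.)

3483

Sep 30, 1720 → Sep 30, 1721: 365 days.
Sep 30, 1721 → Sep 30, 1722: 365 days.
Sep 30, 1722 → Sep 30, 1723: 365 days.
Sep 30, 1723 → Sep 30, 1724: 366 days (Feb 29, 1724 is in that span).
Sep 30, 1724 → Sep 30, 1725: 365 days.
Sep 30, 1725 → Sep 30, 1726: 365 days.
Sep 30, 1726 → Sep 30, 1727: 365 days.
Sep 30, 1727 → Sep 30, 1728: 366 days (Feb 29, 1728 is in that span).
Sep 30, 1728 → Sep 30, 1729: 365 days.
Sep 30, 1729 → Oct 30, 1729: 30 days (September has 30).
Oct 30, 1729 → Nov 30, 1729: 31 days (October has 31).
Nov 30, 1729 → Dec 30, 1729: 30 days (November has 30).
Dec 30, 1729 → Jan 30, 1730: 31 days (December has 31).
Jan 30, 1730 → Feb 28, 1730: 29 days (January has 31).
Feb 28, 1730 → Mar 28, 1730: 28 days (February has 28).
Mar 28, 1730 → Apr 14, 1730: 17 days.
Total: 3483 days.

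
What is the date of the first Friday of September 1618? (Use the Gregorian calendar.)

September 1, 1618 is a Saturday.
The first Friday is therefore September 7 (6 days later).

September 7, 1618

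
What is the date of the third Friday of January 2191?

January 1, 2191 is a Saturday.
The first Friday is therefore January 7 (6 days later).
The third Friday is 7 + 2×7 = January 21.

January 21, 2191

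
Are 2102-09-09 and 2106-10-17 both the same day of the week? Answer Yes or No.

No

From Sep 9, 2102 to Oct 17, 2106 is 1499 days.
1499 mod 7 = 1, so they are different weekdays.
(Sep 9, 2102 is a Saturday; Oct 17, 2106 is a Sunday.)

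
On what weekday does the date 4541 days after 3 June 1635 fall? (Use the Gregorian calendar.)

Friday

First find the weekday of Jun 3, 1635. Doomsday rule: the anchor day for the 1600s is Tuesday. For year 35: 35÷12 = 2 r 11, and 11÷4 = 2, so 2+11+2 = 15.
Tuesday + 15 ≡ Wednesday — that's 1635's doomsday.
In June the doomsday date is Jun 6.
Jun 3 is 3 days before Jun 6; 3 mod 7 = 3, so Wednesday − 3 = Sunday.
4541 mod 7 = 5, so 4541 days after a Sunday is Sunday + 5 = Friday.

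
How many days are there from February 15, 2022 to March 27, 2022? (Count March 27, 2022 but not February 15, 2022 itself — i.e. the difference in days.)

Feb 15, 2022 → Mar 15, 2022: 28 days (February has 28).
Mar 15, 2022 → Mar 27, 2022: 12 days.
Total: 40 days.

40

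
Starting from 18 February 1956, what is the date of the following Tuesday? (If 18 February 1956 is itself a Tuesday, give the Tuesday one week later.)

Feb 18, 1956 is a Saturday.
From Saturday to the next Tuesday is 3 days.
Feb 18, 1956 + 3 = Feb 21, 1956.

February 21, 1956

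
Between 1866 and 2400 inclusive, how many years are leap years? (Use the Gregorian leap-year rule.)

Multiples of 4 in [1866,2400]: 134.
Of those, multiples of 100: 6 (not leap unless ÷400).
Multiples of 400: 2.
Leap years = 134 − 6 + 2 = 130.

130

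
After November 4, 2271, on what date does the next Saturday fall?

November 11, 2271

Nov 4, 2271 is a Saturday.
From Saturday to the next Saturday is 7 days.
Nov 4, 2271 + 7 = Nov 11, 2271.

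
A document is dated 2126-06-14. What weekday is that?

Doomsday rule: the anchor day for the 2100s is Sunday. For year 26: 26÷12 = 2 r 2, and 2÷4 = 0, so 2+2+0 = 4.
Sunday + 4 ≡ Thursday — that's 2126's doomsday.
In June the doomsday date is Jun 6.
Jun 14 is 8 days after Jun 6; 8 mod 7 = 1, so Thursday + 1 = Friday.

Friday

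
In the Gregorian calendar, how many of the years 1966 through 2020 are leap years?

14

Multiples of 4 in [1966,2020]: 14.
Of those, multiples of 100: 1 (not leap unless ÷400).
Multiples of 400: 1.
Leap years = 14 − 1 + 1 = 14.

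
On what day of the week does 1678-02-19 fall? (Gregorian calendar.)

Doomsday rule: the anchor day for the 1600s is Tuesday. For year 78: 78÷12 = 6 r 6, and 6÷4 = 1, so 6+6+1 = 13.
Tuesday + 13 ≡ Monday — that's 1678's doomsday.
In February the doomsday date is Feb 28 (1678 is not a leap year).
Feb 19 is 9 days before Feb 28; 9 mod 7 = 2, so Monday − 2 = Saturday.

Saturday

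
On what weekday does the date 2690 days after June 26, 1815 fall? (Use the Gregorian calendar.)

Wednesday

Jun 26, 1815 is a Monday.
2690 mod 7 = 2, so 2690 days after a Monday is Monday + 2 = Wednesday.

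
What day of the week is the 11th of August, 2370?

Tuesday

Doomsday rule: the anchor day for the 2300s is Wednesday. For year 70: 70÷12 = 5 r 10, and 10÷4 = 2, so 5+10+2 = 17.
Wednesday + 17 ≡ Saturday — that's 2370's doomsday.
In August the doomsday date is Aug 8.
Aug 11 is 3 days after Aug 8; 3 mod 7 = 3, so Saturday + 3 = Tuesday.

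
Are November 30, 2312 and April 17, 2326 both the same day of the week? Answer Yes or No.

Yes

From Nov 30, 2312 to Apr 17, 2326 is 4886 days.
4886 mod 7 = 0, so they are the same weekday.
(Nov 30, 2312 is a Saturday; Apr 17, 2326 is a Saturday.)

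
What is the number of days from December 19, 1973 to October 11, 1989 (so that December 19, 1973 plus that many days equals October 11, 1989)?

Dec 19, 1973 → Dec 19, 1974: 365 days.
Dec 19, 1974 → Dec 19, 1975: 365 days.
Dec 19, 1975 → Dec 19, 1976: 366 days (Feb 29, 1976 is in that span).
Dec 19, 1976 → Dec 19, 1977: 365 days.
Dec 19, 1977 → Dec 19, 1978: 365 days.
Dec 19, 1978 → Dec 19, 1979: 365 days.
Dec 19, 1979 → Dec 19, 1980: 366 days (Feb 29, 1980 is in that span).
Dec 19, 1980 → Dec 19, 1981: 365 days.
Dec 19, 1981 → Dec 19, 1982: 365 days.
Dec 19, 1982 → Dec 19, 1983: 365 days.
Dec 19, 1983 → Dec 19, 1984: 366 days (Feb 29, 1984 is in that span).
Dec 19, 1984 → Dec 19, 1985: 365 days.
Dec 19, 1985 → Dec 19, 1986: 365 days.
Dec 19, 1986 → Dec 19, 1987: 365 days.
Dec 19, 1987 → Dec 19, 1988: 366 days (Feb 29, 1988 is in that span).
Dec 19, 1988 → Jan 19, 1989: 31 days (December has 31).
Jan 19, 1989 → Feb 19, 1989: 31 days (January has 31).
Feb 19, 1989 → Mar 19, 1989: 28 days (February has 28).
Mar 19, 1989 → Apr 19, 1989: 31 days (March has 31).
Apr 19, 1989 → May 19, 1989: 30 days (April has 30).
May 19, 1989 → Jun 19, 1989: 31 days (May has 31).
Jun 19, 1989 → Jul 19, 1989: 30 days (June has 30).
Jul 19, 1989 → Aug 19, 1989: 31 days (July has 31).
Aug 19, 1989 → Sep 19, 1989: 31 days (August has 31).
Sep 19, 1989 → Oct 11, 1989: 22 days.
Total: 5775 days.

5775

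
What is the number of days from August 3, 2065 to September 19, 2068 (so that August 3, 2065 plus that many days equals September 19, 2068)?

1143

Aug 3, 2065 → Aug 3, 2066: 365 days.
Aug 3, 2066 → Aug 3, 2067: 365 days.
Aug 3, 2067 → Aug 3, 2068: 366 days (Feb 29, 2068 is in that span).
Aug 3, 2068 → Sep 3, 2068: 31 days (August has 31).
Sep 3, 2068 → Sep 19, 2068: 16 days.
Total: 1143 days.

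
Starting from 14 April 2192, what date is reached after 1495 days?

+365 (one year) → Apr 14, 2193 (1130 left).
+365 (one year) → Apr 14, 2194 (765 left).
+365 (one year) → Apr 14, 2195 (400 left).
Apr has 30 days: +17 → May 1, 2195 (383 left).
May has 31 days: +31 → Jun 1, 2195 (352 left).
Jun has 30 days: +30 → Jul 1, 2195 (322 left).
Jul has 31 days: +31 → Aug 1, 2195 (291 left).
Aug has 31 days: +31 → Sep 1, 2195 (260 left).
Sep has 30 days: +30 → Oct 1, 2195 (230 left).
Oct has 31 days: +31 → Nov 1, 2195 (199 left).
Nov has 30 days: +30 → Dec 1, 2195 (169 left).
Dec has 31 days: +31 → Jan 1, 2196 (138 left).
Jan has 31 days: +31 → Feb 1, 2196 (107 left).
Feb has 29 days: +29 → Mar 1, 2196 (78 left).
Mar has 31 days: +31 → Apr 1, 2196 (47 left).
Apr has 30 days: +30 → May 1, 2196 (17 left).
+17 → May 18, 2196.

May 18, 2196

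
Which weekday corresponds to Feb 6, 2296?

Thursday

Doomsday rule: the anchor day for the 2200s is Friday. For year 96: 96÷12 = 8 r 0, and 0÷4 = 0, so 8+0+0 = 8.
Friday + 8 ≡ Saturday — that's 2296's doomsday.
In February the doomsday date is Feb 29 (2296 is a leap year (divisible by 4)).
Feb 6 is 23 days before Feb 29; 23 mod 7 = 2, so Saturday − 2 = Thursday.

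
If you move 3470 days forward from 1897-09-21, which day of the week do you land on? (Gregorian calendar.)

Sunday

First find the weekday of Sep 21, 1897. Doomsday rule: the anchor day for the 1800s is Friday. For year 97: 97÷12 = 8 r 1, and 1÷4 = 0, so 8+1+0 = 9.
Friday + 9 ≡ Sunday — that's 1897's doomsday.
In September the doomsday date is Sep 5.
Sep 21 is 16 days after Sep 5; 16 mod 7 = 2, so Sunday + 2 = Tuesday.
3470 mod 7 = 5, so 3470 days after a Tuesday is Tuesday + 5 = Sunday.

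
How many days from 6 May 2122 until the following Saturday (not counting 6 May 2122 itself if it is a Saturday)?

3

May 6, 2122 is a Wednesday.
From Wednesday to the next Saturday is 3 days.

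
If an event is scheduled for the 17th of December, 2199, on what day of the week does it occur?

Doomsday rule: the anchor day for the 2100s is Sunday. For year 99: 99÷12 = 8 r 3, and 3÷4 = 0, so 8+3+0 = 11.
Sunday + 11 ≡ Thursday — that's 2199's doomsday.
In December the doomsday date is Dec 12.
Dec 17 is 5 days after Dec 12; 5 mod 7 = 5, so Thursday + 5 = Tuesday.

Tuesday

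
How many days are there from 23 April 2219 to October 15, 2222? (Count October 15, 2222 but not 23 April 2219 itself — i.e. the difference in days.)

1271

Apr 23, 2219 → Apr 23, 2220: 366 days (Feb 29, 2220 is in that span).
Apr 23, 2220 → Apr 23, 2221: 365 days.
Apr 23, 2221 → Apr 23, 2222: 365 days.
Apr 23, 2222 → May 23, 2222: 30 days (April has 30).
May 23, 2222 → Jun 23, 2222: 31 days (May has 31).
Jun 23, 2222 → Jul 23, 2222: 30 days (June has 30).
Jul 23, 2222 → Aug 23, 2222: 31 days (July has 31).
Aug 23, 2222 → Sep 23, 2222: 31 days (August has 31).
Sep 23, 2222 → Oct 15, 2222: 22 days.
Total: 1271 days.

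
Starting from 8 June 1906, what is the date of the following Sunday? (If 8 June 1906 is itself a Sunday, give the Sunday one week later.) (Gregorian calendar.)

Jun 8, 1906 is a Friday.
From Friday to the next Sunday is 2 days.
Jun 8, 1906 + 2 = Jun 10, 1906.

June 10, 1906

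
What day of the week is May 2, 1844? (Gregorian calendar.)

Thursday

Doomsday rule: the anchor day for the 1800s is Friday. For year 44: 44÷12 = 3 r 8, and 8÷4 = 2, so 3+8+2 = 13.
Friday + 13 ≡ Thursday — that's 1844's doomsday.
In May the doomsday date is May 9.
May 2 is 7 days before May 9; 7 mod 7 = 0, so Thursday − 0 = Thursday.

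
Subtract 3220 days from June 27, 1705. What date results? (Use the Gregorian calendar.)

−365 (one year) → Jun 27, 1704 (2855 left).
−366 (one year; includes Feb 29, 1704) → Jun 27, 1703 (2489 left).
−365 (one year) → Jun 27, 1702 (2124 left).
−365 (one year) → Jun 27, 1701 (1759 left).
−365 (one year) → Jun 27, 1700 (1394 left).
−365 (one year) → Jun 27, 1699 (1029 left).
−365 (one year) → Jun 27, 1698 (664 left).
−365 (one year) → Jun 27, 1697 (299 left).
−27 → May 31, 1697 (end of May, 31 days; 272 left).
−31 → Apr 30, 1697 (end of Apr, 30 days; 241 left).
−30 → Mar 31, 1697 (end of Mar, 31 days; 211 left).
−31 → Feb 28, 1697 (end of Feb, 28 days; 180 left).
−28 → Jan 31, 1697 (end of Jan, 31 days; 152 left).
−31 → Dec 31, 1696 (end of Dec, 31 days; 121 left).
−31 → Nov 30, 1696 (end of Nov, 30 days; 90 left).
−30 → Oct 31, 1696 (end of Oct, 31 days; 60 left).
−31 → Sep 30, 1696 (end of Sep, 30 days; 29 left).
−29 → Sep 1, 1696.

September 1, 1696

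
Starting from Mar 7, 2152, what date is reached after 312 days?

Mar has 31 days: +25 → Apr 1, 2152 (287 left).
Apr has 30 days: +30 → May 1, 2152 (257 left).
May has 31 days: +31 → Jun 1, 2152 (226 left).
Jun has 30 days: +30 → Jul 1, 2152 (196 left).
Jul has 31 days: +31 → Aug 1, 2152 (165 left).
Aug has 31 days: +31 → Sep 1, 2152 (134 left).
Sep has 30 days: +30 → Oct 1, 2152 (104 left).
Oct has 31 days: +31 → Nov 1, 2152 (73 left).
Nov has 30 days: +30 → Dec 1, 2152 (43 left).
Dec has 31 days: +31 → Jan 1, 2153 (12 left).
+12 → Jan 13, 2153.

January 13, 2153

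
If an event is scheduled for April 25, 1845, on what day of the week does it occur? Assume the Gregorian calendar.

Friday

Doomsday rule: the anchor day for the 1800s is Friday. For year 45: 45÷12 = 3 r 9, and 9÷4 = 2, so 3+9+2 = 14.
Friday + 14 ≡ Friday — that's 1845's doomsday.
In April the doomsday date is Apr 4.
Apr 25 is 21 days after Apr 4; 21 mod 7 = 0, so Friday + 0 = Friday.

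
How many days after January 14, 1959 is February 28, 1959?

Jan 14, 1959 → Feb 14, 1959: 31 days (January has 31).
Feb 14, 1959 → Feb 28, 1959: 14 days.
Total: 45 days.

45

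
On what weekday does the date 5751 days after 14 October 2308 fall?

Oct 14, 2308 is a Wednesday.
5751 mod 7 = 4, so 5751 days after a Wednesday is Wednesday + 4 = Sunday.

Sunday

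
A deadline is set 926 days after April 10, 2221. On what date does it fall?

October 23, 2223

+365 (one year) → Apr 10, 2222 (561 left).
+365 (one year) → Apr 10, 2223 (196 left).
Apr has 30 days: +21 → May 1, 2223 (175 left).
May has 31 days: +31 → Jun 1, 2223 (144 left).
Jun has 30 days: +30 → Jul 1, 2223 (114 left).
Jul has 31 days: +31 → Aug 1, 2223 (83 left).
Aug has 31 days: +31 → Sep 1, 2223 (52 left).
Sep has 30 days: +30 → Oct 1, 2223 (22 left).
+22 → Oct 23, 2223.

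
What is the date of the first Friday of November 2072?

November 4, 2072

November 1, 2072 is a Tuesday.
The first Friday is therefore November 4 (3 days later).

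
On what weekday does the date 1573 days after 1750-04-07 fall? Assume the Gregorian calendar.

Apr 7, 1750 is a Tuesday.
1573 mod 7 = 5, so 1573 days after a Tuesday is Tuesday + 5 = Sunday.

Sunday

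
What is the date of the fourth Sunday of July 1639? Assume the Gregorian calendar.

July 1, 1639 is a Friday.
The first Sunday is therefore July 3 (2 days later).
The fourth Sunday is 3 + 3×7 = July 24.

July 24, 1639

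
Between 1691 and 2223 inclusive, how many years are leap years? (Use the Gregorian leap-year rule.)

128

Multiples of 4 in [1691,2223]: 133.
Of those, multiples of 100: 6 (not leap unless ÷400).
Multiples of 400: 1.
Leap years = 133 − 6 + 1 = 128.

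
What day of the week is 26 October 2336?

Doomsday rule: the anchor day for the 2300s is Wednesday. For year 36: 36÷12 = 3 r 0, and 0÷4 = 0, so 3+0+0 = 3.
Wednesday + 3 ≡ Saturday — that's 2336's doomsday.
In October the doomsday date is Oct 10.
Oct 26 is 16 days after Oct 10; 16 mod 7 = 2, so Saturday + 2 = Monday.

Monday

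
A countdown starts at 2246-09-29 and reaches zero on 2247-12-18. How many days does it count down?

Sep 29, 2246 → Sep 29, 2247: 365 days.
Sep 29, 2247 → Oct 29, 2247: 30 days (September has 30).
Oct 29, 2247 → Nov 29, 2247: 31 days (October has 31).
Nov 29, 2247 → Dec 18, 2247: 19 days.
Total: 445 days.

445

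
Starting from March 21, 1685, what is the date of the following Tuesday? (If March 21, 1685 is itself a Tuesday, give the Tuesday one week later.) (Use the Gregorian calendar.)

Mar 21, 1685 is a Wednesday.
From Wednesday to the next Tuesday is 6 days.
Mar 21, 1685 + 6 = Mar 27, 1685.

March 27, 1685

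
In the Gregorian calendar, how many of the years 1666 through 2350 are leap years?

Multiples of 4 in [1666,2350]: 171.
Of those, multiples of 100: 7 (not leap unless ÷400).
Multiples of 400: 1.
Leap years = 171 − 7 + 1 = 165.

165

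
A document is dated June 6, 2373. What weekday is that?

Wednesday

Doomsday rule: the anchor day for the 2300s is Wednesday. For year 73: 73÷12 = 6 r 1, and 1÷4 = 0, so 6+1+0 = 7.
Wednesday + 7 ≡ Wednesday — that's 2373's doomsday.
In June the doomsday date is Jun 6.
Jun 6 is the doomsday itself: Wednesday.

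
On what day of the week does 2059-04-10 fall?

Thursday

January 1, 2059 is a Wednesday.
Jan 1, 2059 → Feb 1, 2059: 31 days (January has 31).
Feb 1, 2059 → Mar 1, 2059: 28 days (February has 28).
Mar 1, 2059 → Apr 1, 2059: 31 days (March has 31).
Apr 1, 2059 → Apr 10, 2059: 9 days.
Total: 99 days.
99 mod 7 = 1, so Wednesday + 1 = Thursday.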